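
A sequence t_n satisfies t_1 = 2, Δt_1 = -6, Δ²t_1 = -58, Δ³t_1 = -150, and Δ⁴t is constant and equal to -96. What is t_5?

Build the table forward from the leading diagonal:
D4: -96, -96, -96, -96, -96
D3: -150, -246, -342, -438, -534
D2: -58, -208, -454, -796, -1234
D1: -6, -64, -272, -726, -1522
t: 2, -4, -68, -340, -1066

-1066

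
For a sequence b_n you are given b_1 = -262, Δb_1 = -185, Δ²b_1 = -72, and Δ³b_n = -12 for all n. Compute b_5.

Build the table forward from the leading diagonal:
D3: -12, -12, -12, -12, -12
D2: -72, -84, -96, -108, -120
D1: -185, -257, -341, -437, -545
b: -262, -447, -704, -1045, -1482

-1482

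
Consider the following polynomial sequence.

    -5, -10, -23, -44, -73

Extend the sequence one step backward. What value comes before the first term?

-5  -13  -21  -29
-8  -8  -8
The second differences are constant at -8.
Work back: -5 + 8 = 3;  -5 − 3 = -8

-8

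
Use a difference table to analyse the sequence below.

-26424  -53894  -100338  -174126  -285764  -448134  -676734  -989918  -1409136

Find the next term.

-1959174

Δ: -27470 , -46444 , -73788 , -111638 , -162370 , -228600 , -313184 , -419218
Δ²: -18974 , -27344 , -37850 , -50732 , -66230 , -84584 , -106034
Δ³: -8370 , -10506 , -12882 , -15498 , -18354 , -21450
Δ⁴: -2136 , -2376 , -2616 , -2856 , -3096
Δ⁵: -240 , -240 , -240 , -240
Constant fifth difference = -240, so extend:
-3096 − 240 = -3336;  -21450 − 3336 = -24786;  -106034 − 24786 = -130820;  -419218 − 130820 = -550038;  -1409136 − 550038 = -1959174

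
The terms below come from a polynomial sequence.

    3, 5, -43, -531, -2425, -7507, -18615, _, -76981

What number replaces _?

-39883

Using the first 7 terms:
First differences: 2, -48, -488, -1894, -5082, -11108
Second differences: -50, -440, -1406, -3188, -6026
Third differences: -390, -966, -1782, -2838
Fourth differences: -576, -816, -1056
Fifth differences: -240, -240
Constant fifth difference = -240.
Extend forward: -1056 − 240 = -1296;  -2838 − 1296 = -4134;  -6026 − 4134 = -10160;  -11108 − 10160 = -21268;  -18615 − 21268 = -39883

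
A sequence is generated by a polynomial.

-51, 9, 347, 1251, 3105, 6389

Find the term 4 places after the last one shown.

46785

60, 338, 904, 1854, 3284
278, 566, 950, 1430
288, 384, 480
96, 96
Constant fourth difference = 96, so extend:
480 + 96 = 576;  1430 + 576 = 2006;  3284 + 2006 = 5290;  6389 + 5290 = 11679
576 + 96 = 672;  2006 + 672 = 2678;  5290 + 2678 = 7968;  11679 + 7968 = 19647
672 + 96 = 768;  2678 + 768 = 3446;  7968 + 3446 = 11414;  19647 + 11414 = 31061
768 + 96 = 864;  3446 + 864 = 4310;  11414 + 4310 = 15724;  31061 + 15724 = 46785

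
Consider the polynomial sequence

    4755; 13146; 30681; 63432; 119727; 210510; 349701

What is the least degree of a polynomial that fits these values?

8391, 17535, 32751, 56295, 90783, 139191
9144, 15216, 23544, 34488, 48408
6072, 8328, 10944, 13920
2256, 2616, 2976
360, 360
The fifth differences are constant, so the polynomial has degree 5.

5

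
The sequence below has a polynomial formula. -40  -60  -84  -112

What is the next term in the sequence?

-144

Δ: -20  -24  -28
Δ²: -4  -4
Constant second difference = -4, so extend:
-28 − 4 = -32;  -112 − 32 = -144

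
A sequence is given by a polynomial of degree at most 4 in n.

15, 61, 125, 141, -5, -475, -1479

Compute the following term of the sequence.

46, 64, 16, -146, -470, -1004
18, -48, -162, -324, -534
-66, -114, -162, -210
-48, -48, -48
Fourth differences constant at -48.
-210 − 48 = -258;  -534 − 258 = -792;  -1004 − 792 = -1796;  -1479 − 1796 = -3275

-3275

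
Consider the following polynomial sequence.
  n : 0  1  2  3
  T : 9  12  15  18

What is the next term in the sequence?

First differences: 3  3  3
First differences constant at 3.
18 + 3 = 21

21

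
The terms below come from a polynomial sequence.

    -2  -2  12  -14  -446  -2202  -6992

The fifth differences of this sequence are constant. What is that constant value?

D1: 0, 14, -26, -432, -1756, -4790
D2: 14, -40, -406, -1324, -3034
D3: -54, -366, -918, -1710
D4: -312, -552, -792
D5: -240, -240

-240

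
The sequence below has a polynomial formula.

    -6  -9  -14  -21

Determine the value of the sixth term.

First differences: -3, -5, -7
Second differences: -2, -2
The second differences are constant (-2).
-7 − 2 = -9;  -21 − 9 = -30
-9 − 2 = -11;  -30 − 11 = -41

-41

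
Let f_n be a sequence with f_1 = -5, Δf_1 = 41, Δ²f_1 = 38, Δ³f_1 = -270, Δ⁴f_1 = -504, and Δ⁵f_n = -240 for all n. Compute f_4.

Build the table forward from the leading diagonal:
Fifth differences: -240  -240  -240  -240
Fourth differences: -504  -744  -984  -1224
Third differences: -270  -774  -1518  -2502
Second differences: 38  -232  -1006  -2524
First differences: 41  79  -153  -1159
f: -5  36  115  -38

-38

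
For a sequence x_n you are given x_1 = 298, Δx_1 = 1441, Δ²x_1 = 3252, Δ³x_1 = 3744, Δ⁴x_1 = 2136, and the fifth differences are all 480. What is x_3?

Build the table forward from the leading diagonal:
Fifth differences: 480  480  480
Fourth differences: 2136  2616  3096
Third differences: 3744  5880  8496
Second differences: 3252  6996  12876
First differences: 1441  4693  11689
x: 298  1739  6432

6432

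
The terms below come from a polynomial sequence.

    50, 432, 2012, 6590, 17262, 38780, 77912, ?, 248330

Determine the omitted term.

143802

Using the first 7 terms:
382, 1580, 4578, 10672, 21518, 39132
1198, 2998, 6094, 10846, 17614
1800, 3096, 4752, 6768
1296, 1656, 2016
360, 360
Constant fifth difference = 360.
Extend forward: 2016 + 360 = 2376;  6768 + 2376 = 9144;  17614 + 9144 = 26758;  39132 + 26758 = 65890;  77912 + 65890 = 143802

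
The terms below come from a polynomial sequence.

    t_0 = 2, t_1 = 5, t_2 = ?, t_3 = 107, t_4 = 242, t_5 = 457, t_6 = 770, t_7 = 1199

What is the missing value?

34

Using the last 5 terms:
Δ: 135  215  313  429
Δ²: 80  98  116
Δ³: 18  18
Constant third difference = 18.
Extend backward: 80 − 18 = 62;  135 − 62 = 73;  107 − 73 = 34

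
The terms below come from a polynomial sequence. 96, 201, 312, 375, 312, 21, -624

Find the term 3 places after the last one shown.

First differences: 105, 111, 63, -63, -291, -645
Second differences: 6, -48, -126, -228, -354
Third differences: -54, -78, -102, -126
Fourth differences: -24, -24, -24
Constant fourth difference = -24, so extend:
-126 − 24 = -150;  -354 − 150 = -504;  -645 − 504 = -1149;  -624 − 1149 = -1773
-150 − 24 = -174;  -504 − 174 = -678;  -1149 − 678 = -1827;  -1773 − 1827 = -3600
-174 − 24 = -198;  -678 − 198 = -876;  -1827 − 876 = -2703;  -3600 − 2703 = -6303

-6303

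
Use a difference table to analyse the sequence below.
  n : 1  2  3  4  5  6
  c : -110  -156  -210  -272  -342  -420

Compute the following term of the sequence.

First differences: -46, -54, -62, -70, -78
Second differences: -8, -8, -8, -8
Second differences constant at -8.
-78 − 8 = -86;  -420 − 86 = -506

-506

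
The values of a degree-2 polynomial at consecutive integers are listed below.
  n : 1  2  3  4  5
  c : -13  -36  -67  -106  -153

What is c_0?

D1: -23, -31, -39, -47
D2: -8, -8, -8
The second differences are constant at -8.
Work back: -23 + 8 = -15;  -13 + 15 = 2

2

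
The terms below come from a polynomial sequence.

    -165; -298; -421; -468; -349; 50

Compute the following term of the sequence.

-133, -123, -47, 119, 399
10, 76, 166, 280
66, 90, 114
24, 24
Constant fourth difference = 24, so extend:
114 + 24 = 138;  280 + 138 = 418;  399 + 418 = 817;  50 + 817 = 867

867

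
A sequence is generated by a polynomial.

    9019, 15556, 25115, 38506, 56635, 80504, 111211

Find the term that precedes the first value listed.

Δ: 6537, 9559, 13391, 18129, 23869, 30707
Δ²: 3022, 3832, 4738, 5740, 6838
Δ³: 810, 906, 1002, 1098
Δ⁴: 96, 96, 96
The fourth differences are constant at 96.
Work back: 810 − 96 = 714;  3022 − 714 = 2308;  6537 − 2308 = 4229;  9019 − 4229 = 4790

4790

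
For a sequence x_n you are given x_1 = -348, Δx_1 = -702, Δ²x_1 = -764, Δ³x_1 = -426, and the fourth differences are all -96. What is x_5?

-9540

Build the table forward from the leading diagonal:
Δ⁴: -96  -96  -96  -96  -96
Δ³: -426  -522  -618  -714  -810
Δ²: -764  -1190  -1712  -2330  -3044
Δ: -702  -1466  -2656  -4368  -6698
x: -348  -1050  -2516  -5172  -9540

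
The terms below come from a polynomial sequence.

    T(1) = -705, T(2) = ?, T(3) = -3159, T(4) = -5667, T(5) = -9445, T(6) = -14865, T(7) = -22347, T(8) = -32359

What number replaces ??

Using the last 6 terms:
D1: -2508, -3778, -5420, -7482, -10012
D2: -1270, -1642, -2062, -2530
D3: -372, -420, -468
D4: -48, -48
Constant fourth difference = -48.
Extend backward: -372 + 48 = -324;  -1270 + 324 = -946;  -2508 + 946 = -1562;  -3159 + 1562 = -1597

-1597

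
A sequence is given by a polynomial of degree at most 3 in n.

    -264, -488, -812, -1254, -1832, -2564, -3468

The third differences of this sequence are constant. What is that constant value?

-18

D1: -224, -324, -442, -578, -732, -904
D2: -100, -118, -136, -154, -172
D3: -18, -18, -18, -18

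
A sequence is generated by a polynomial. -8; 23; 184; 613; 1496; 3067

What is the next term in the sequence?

First differences: 31, 161, 429, 883, 1571
Second differences: 130, 268, 454, 688
Third differences: 138, 186, 234
Fourth differences: 48, 48
Fourth differences constant at 48.
234 + 48 = 282;  688 + 282 = 970;  1571 + 970 = 2541;  3067 + 2541 = 5608

5608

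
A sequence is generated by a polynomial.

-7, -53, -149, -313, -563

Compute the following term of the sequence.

-917

D1: -46, -96, -164, -250
D2: -50, -68, -86
D3: -18, -18
The third differences are constant (-18).
-86 − 18 = -104;  -250 − 104 = -354;  -563 − 354 = -917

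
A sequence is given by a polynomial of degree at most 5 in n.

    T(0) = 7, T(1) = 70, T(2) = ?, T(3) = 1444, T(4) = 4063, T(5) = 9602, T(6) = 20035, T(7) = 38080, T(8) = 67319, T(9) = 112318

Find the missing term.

Using the last 7 terms:
D1: 2619, 5539, 10433, 18045, 29239, 44999
D2: 2920, 4894, 7612, 11194, 15760
D3: 1974, 2718, 3582, 4566
D4: 744, 864, 984
D5: 120, 120
Constant fifth difference = 120.
Extend backward: 744 − 120 = 624;  1974 − 624 = 1350;  2920 − 1350 = 1570;  2619 − 1570 = 1049;  1444 − 1049 = 395

395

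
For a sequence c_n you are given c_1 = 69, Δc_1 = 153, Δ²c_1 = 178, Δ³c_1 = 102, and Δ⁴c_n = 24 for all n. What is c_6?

Build the table forward from the leading diagonal:
D4: 24, 24, 24, 24, 24, 24
D3: 102, 126, 150, 174, 198, 222
D2: 178, 280, 406, 556, 730, 928
D1: 153, 331, 611, 1017, 1573, 2303
c: 69, 222, 553, 1164, 2181, 3754

3754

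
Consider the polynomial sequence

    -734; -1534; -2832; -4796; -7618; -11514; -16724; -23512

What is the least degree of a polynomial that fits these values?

-800, -1298, -1964, -2822, -3896, -5210, -6788
-498, -666, -858, -1074, -1314, -1578
-168, -192, -216, -240, -264
-24, -24, -24, -24
The fourth differences are constant, so the polynomial has degree 4.

4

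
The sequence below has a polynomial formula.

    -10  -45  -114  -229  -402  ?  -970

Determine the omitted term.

-645

Using the first 5 terms:
D1: -35, -69, -115, -173
D2: -34, -46, -58
D3: -12, -12
Constant third difference = -12.
Extend forward: -58 − 12 = -70;  -173 − 70 = -243;  -402 − 243 = -645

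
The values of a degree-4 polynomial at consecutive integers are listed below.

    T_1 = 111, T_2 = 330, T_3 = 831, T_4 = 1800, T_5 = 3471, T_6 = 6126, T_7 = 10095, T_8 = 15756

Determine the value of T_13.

D1: 219 , 501 , 969 , 1671 , 2655 , 3969 , 5661
D2: 282 , 468 , 702 , 984 , 1314 , 1692
D3: 186 , 234 , 282 , 330 , 378
D4: 48 , 48 , 48 , 48
The fourth differences are constant (48).
378 + 48 = 426;  1692 + 426 = 2118;  5661 + 2118 = 7779;  15756 + 7779 = 23535
426 + 48 = 474;  2118 + 474 = 2592;  7779 + 2592 = 10371;  23535 + 10371 = 33906
474 + 48 = 522;  2592 + 522 = 3114;  10371 + 3114 = 13485;  33906 + 13485 = 47391
522 + 48 = 570;  3114 + 570 = 3684;  13485 + 3684 = 17169;  47391 + 17169 = 64560
570 + 48 = 618;  3684 + 618 = 4302;  17169 + 4302 = 21471;  64560 + 21471 = 86031

86031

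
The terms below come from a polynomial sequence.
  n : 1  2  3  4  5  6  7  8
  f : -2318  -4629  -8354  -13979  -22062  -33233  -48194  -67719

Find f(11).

D1: -2311 , -3725 , -5625 , -8083 , -11171 , -14961 , -19525
D2: -1414 , -1900 , -2458 , -3088 , -3790 , -4564
D3: -486 , -558 , -630 , -702 , -774
D4: -72 , -72 , -72 , -72
Fourth differences constant at -72.
-774 − 72 = -846;  -4564 − 846 = -5410;  -19525 − 5410 = -24935;  -67719 − 24935 = -92654
-846 − 72 = -918;  -5410 − 918 = -6328;  -24935 − 6328 = -31263;  -92654 − 31263 = -123917
-918 − 72 = -990;  -6328 − 990 = -7318;  -31263 − 7318 = -38581;  -123917 − 38581 = -162498

-162498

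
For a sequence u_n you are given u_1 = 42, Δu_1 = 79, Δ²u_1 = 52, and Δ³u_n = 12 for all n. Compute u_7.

1536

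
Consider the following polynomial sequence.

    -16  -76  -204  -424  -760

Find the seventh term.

D1: -60  -128  -220  -336
D2: -68  -92  -116
D3: -24  -24
Third differences constant at -24.
-116 − 24 = -140;  -336 − 140 = -476;  -760 − 476 = -1236
-140 − 24 = -164;  -476 − 164 = -640;  -1236 − 640 = -1876

-1876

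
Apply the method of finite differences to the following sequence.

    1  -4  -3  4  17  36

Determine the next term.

61

D1: -5  1  7  13  19
D2: 6  6  6  6
Constant second difference = 6, so extend:
19 + 6 = 25;  36 + 25 = 61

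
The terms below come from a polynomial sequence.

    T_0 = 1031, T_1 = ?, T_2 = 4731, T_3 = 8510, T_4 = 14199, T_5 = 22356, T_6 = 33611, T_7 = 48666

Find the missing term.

Using the last 6 terms:
3779  5689  8157  11255  15055
1910  2468  3098  3800
558  630  702
72  72
Constant fourth difference = 72.
Extend backward: 558 − 72 = 486;  1910 − 486 = 1424;  3779 − 1424 = 2355;  4731 − 2355 = 2376

2376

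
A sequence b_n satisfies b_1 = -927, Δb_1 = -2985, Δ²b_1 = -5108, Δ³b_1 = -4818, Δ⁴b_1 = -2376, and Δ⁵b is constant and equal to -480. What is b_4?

Build the table forward from the leading diagonal:
Δ⁵: -480  -480  -480  -480
Δ⁴: -2376  -2856  -3336  -3816
Δ³: -4818  -7194  -10050  -13386
Δ²: -5108  -9926  -17120  -27170
Δ: -2985  -8093  -18019  -35139
b: -927  -3912  -12005  -30024

-30024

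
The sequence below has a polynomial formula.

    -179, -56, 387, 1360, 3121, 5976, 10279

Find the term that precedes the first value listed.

123, 443, 973, 1761, 2855, 4303
320, 530, 788, 1094, 1448
210, 258, 306, 354
48, 48, 48
The fourth differences are constant at 48.
Work back: 210 − 48 = 162;  320 − 162 = 158;  123 − 158 = -35;  -179 + 35 = -144

-144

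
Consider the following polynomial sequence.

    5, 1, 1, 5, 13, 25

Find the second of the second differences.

4

D1: -4, 0, 4, 8, 12
D2: 4, 4, 4, 4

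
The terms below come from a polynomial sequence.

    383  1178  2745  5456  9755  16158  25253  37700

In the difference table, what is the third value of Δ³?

516

Δ: 795, 1567, 2711, 4299, 6403, 9095, 12447
Δ²: 772, 1144, 1588, 2104, 2692, 3352
Δ³: 372, 444, 516, 588, 660
Δ⁴: 72, 72, 72, 72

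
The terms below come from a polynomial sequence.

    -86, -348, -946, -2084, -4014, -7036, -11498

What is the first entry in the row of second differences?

First differences: -262, -598, -1138, -1930, -3022, -4462
Second differences: -336, -540, -792, -1092, -1440
Third differences: -204, -252, -300, -348
Fourth differences: -48, -48, -48

-336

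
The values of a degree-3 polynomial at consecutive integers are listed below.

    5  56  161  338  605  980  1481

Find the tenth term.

3920

D1: 51, 105, 177, 267, 375, 501
D2: 54, 72, 90, 108, 126
D3: 18, 18, 18, 18
Constant third difference = 18, so extend:
126 + 18 = 144;  501 + 144 = 645;  1481 + 645 = 2126
144 + 18 = 162;  645 + 162 = 807;  2126 + 807 = 2933
162 + 18 = 180;  807 + 180 = 987;  2933 + 987 = 3920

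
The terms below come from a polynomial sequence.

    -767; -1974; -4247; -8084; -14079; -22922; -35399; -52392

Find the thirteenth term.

First differences: -1207 , -2273 , -3837 , -5995 , -8843 , -12477 , -16993
Second differences: -1066 , -1564 , -2158 , -2848 , -3634 , -4516
Third differences: -498 , -594 , -690 , -786 , -882
Fourth differences: -96 , -96 , -96 , -96
The fourth differences are constant (-96).
-882 − 96 = -978;  -4516 − 978 = -5494;  -16993 − 5494 = -22487;  -52392 − 22487 = -74879
-978 − 96 = -1074;  -5494 − 1074 = -6568;  -22487 − 6568 = -29055;  -74879 − 29055 = -103934
-1074 − 96 = -1170;  -6568 − 1170 = -7738;  -29055 − 7738 = -36793;  -103934 − 36793 = -140727
-1170 − 96 = -1266;  -7738 − 1266 = -9004;  -36793 − 9004 = -45797;  -140727 − 45797 = -186524
-1266 − 96 = -1362;  -9004 − 1362 = -10366;  -45797 − 10366 = -56163;  -186524 − 56163 = -242687

-242687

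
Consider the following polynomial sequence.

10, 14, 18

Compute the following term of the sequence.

4  4
Constant first difference = 4, so extend:
18 + 4 = 22

22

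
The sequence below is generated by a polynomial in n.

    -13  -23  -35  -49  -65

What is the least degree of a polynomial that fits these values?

Δ: -10, -12, -14, -16
Δ²: -2, -2, -2
The second differences are constant, so the polynomial has degree 2.

2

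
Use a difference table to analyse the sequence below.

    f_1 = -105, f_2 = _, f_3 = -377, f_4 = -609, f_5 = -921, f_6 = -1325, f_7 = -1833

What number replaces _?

-213

Using the last 5 terms:
D1: -232, -312, -404, -508
D2: -80, -92, -104
D3: -12, -12
Constant third difference = -12.
Extend backward: -80 + 12 = -68;  -232 + 68 = -164;  -377 + 164 = -213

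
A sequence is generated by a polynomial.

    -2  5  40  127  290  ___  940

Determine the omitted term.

Using the first 5 terms:
Δ: 7, 35, 87, 163
Δ²: 28, 52, 76
Δ³: 24, 24
Constant third difference = 24.
Extend forward: 76 + 24 = 100;  163 + 100 = 263;  290 + 263 = 553

553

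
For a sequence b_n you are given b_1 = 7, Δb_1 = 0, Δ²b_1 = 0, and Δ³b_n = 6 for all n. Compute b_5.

31

Build the table forward from the leading diagonal:
Δ³: 6  6  6  6  6
Δ²: 0  6  12  18  24
Δ: 0  0  6  18  36
b: 7  7  7  13  31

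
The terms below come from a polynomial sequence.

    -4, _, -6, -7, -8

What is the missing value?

Using the last 3 terms:
-1  -1
Constant first difference = -1.
Extend backward: -6 + 1 = -5

-5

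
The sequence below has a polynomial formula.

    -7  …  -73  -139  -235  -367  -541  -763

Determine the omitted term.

Using the last 6 terms:
-66  -96  -132  -174  -222
-30  -36  -42  -48
-6  -6  -6
Constant third difference = -6.
Extend backward: -30 + 6 = -24;  -66 + 24 = -42;  -73 + 42 = -31

-31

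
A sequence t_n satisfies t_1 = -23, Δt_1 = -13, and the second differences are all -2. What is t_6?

Build the table forward from the leading diagonal:
D2: -2, -2, -2, -2, -2, -2
D1: -13, -15, -17, -19, -21, -23
t: -23, -36, -51, -68, -87, -108

-108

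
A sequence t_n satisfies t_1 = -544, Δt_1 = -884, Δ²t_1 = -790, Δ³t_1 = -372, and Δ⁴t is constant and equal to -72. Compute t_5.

Build the table forward from the leading diagonal:
D4: -72  -72  -72  -72  -72
D3: -372  -444  -516  -588  -660
D2: -790  -1162  -1606  -2122  -2710
D1: -884  -1674  -2836  -4442  -6564
t: -544  -1428  -3102  -5938  -10380

-10380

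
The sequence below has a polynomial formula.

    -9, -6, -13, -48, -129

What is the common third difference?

D1: 3, -7, -35, -81
D2: -10, -28, -46
D3: -18, -18

-18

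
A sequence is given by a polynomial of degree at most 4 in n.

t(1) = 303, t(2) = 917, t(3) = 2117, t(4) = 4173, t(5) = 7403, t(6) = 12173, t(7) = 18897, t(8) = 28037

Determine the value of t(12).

99677

D1: 614, 1200, 2056, 3230, 4770, 6724, 9140
D2: 586, 856, 1174, 1540, 1954, 2416
D3: 270, 318, 366, 414, 462
D4: 48, 48, 48, 48
The fourth differences are constant (48).
462 + 48 = 510;  2416 + 510 = 2926;  9140 + 2926 = 12066;  28037 + 12066 = 40103
510 + 48 = 558;  2926 + 558 = 3484;  12066 + 3484 = 15550;  40103 + 15550 = 55653
558 + 48 = 606;  3484 + 606 = 4090;  15550 + 4090 = 19640;  55653 + 19640 = 75293
606 + 48 = 654;  4090 + 654 = 4744;  19640 + 4744 = 24384;  75293 + 24384 = 99677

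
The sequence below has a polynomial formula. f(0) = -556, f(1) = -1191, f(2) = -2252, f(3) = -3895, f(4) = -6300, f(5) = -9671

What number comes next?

-14236

D1: -635, -1061, -1643, -2405, -3371
D2: -426, -582, -762, -966
D3: -156, -180, -204
D4: -24, -24
Constant fourth difference = -24, so extend:
-204 − 24 = -228;  -966 − 228 = -1194;  -3371 − 1194 = -4565;  -9671 − 4565 = -14236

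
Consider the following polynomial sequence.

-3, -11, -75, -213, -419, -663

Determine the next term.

Δ: -8, -64, -138, -206, -244
Δ²: -56, -74, -68, -38
Δ³: -18, 6, 30
Δ⁴: 24, 24
Fourth differences constant at 24.
30 + 24 = 54;  -38 + 54 = 16;  -244 + 16 = -228;  -663 − 228 = -891

-891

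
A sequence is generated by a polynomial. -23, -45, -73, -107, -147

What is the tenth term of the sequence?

D1: -22, -28, -34, -40
D2: -6, -6, -6
Second differences constant at -6.
-40 − 6 = -46;  -147 − 46 = -193
-46 − 6 = -52;  -193 − 52 = -245
-52 − 6 = -58;  -245 − 58 = -303
-58 − 6 = -64;  -303 − 64 = -367
-64 − 6 = -70;  -367 − 70 = -437

-437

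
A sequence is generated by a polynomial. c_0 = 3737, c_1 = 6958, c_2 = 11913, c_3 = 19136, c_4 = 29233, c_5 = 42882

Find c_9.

Δ: 3221 , 4955 , 7223 , 10097 , 13649
Δ²: 1734 , 2268 , 2874 , 3552
Δ³: 534 , 606 , 678
Δ⁴: 72 , 72
Fourth differences constant at 72.
678 + 72 = 750;  3552 + 750 = 4302;  13649 + 4302 = 17951;  42882 + 17951 = 60833
750 + 72 = 822;  4302 + 822 = 5124;  17951 + 5124 = 23075;  60833 + 23075 = 83908
822 + 72 = 894;  5124 + 894 = 6018;  23075 + 6018 = 29093;  83908 + 29093 = 113001
894 + 72 = 966;  6018 + 966 = 6984;  29093 + 6984 = 36077;  113001 + 36077 = 149078

149078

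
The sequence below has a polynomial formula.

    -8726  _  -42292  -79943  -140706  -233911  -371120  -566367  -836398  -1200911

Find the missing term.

-20415

Using the last 8 terms:
-37651, -60763, -93205, -137209, -195247, -270031, -364513
-23112, -32442, -44004, -58038, -74784, -94482
-9330, -11562, -14034, -16746, -19698
-2232, -2472, -2712, -2952
-240, -240, -240
Constant fifth difference = -240.
Extend backward: -2232 + 240 = -1992;  -9330 + 1992 = -7338;  -23112 + 7338 = -15774;  -37651 + 15774 = -21877;  -42292 + 21877 = -20415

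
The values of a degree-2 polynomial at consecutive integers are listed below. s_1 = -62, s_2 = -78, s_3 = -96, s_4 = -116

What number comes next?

-138

Δ: -16 , -18 , -20
Δ²: -2 , -2
Constant second difference = -2, so extend:
-20 − 2 = -22;  -116 − 22 = -138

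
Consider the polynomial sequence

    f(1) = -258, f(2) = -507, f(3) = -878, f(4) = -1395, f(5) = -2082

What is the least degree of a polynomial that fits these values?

Δ: -249, -371, -517, -687
Δ²: -122, -146, -170
Δ³: -24, -24
The third differences are constant, so the polynomial has degree 3.

3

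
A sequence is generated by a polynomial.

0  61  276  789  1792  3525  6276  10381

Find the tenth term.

24237

Δ: 61 , 215 , 513 , 1003 , 1733 , 2751 , 4105
Δ²: 154 , 298 , 490 , 730 , 1018 , 1354
Δ³: 144 , 192 , 240 , 288 , 336
Δ⁴: 48 , 48 , 48 , 48
Fourth differences constant at 48.
336 + 48 = 384;  1354 + 384 = 1738;  4105 + 1738 = 5843;  10381 + 5843 = 16224
384 + 48 = 432;  1738 + 432 = 2170;  5843 + 2170 = 8013;  16224 + 8013 = 24237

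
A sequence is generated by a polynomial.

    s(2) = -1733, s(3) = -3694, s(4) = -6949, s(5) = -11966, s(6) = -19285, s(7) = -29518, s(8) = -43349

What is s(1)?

Δ: -1961, -3255, -5017, -7319, -10233, -13831
Δ²: -1294, -1762, -2302, -2914, -3598
Δ³: -468, -540, -612, -684
Δ⁴: -72, -72, -72
The fourth differences are constant at -72.
Work back: -468 + 72 = -396;  -1294 + 396 = -898;  -1961 + 898 = -1063;  -1733 + 1063 = -670

-670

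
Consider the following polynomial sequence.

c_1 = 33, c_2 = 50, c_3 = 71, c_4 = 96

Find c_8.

236

D1: 17, 21, 25
D2: 4, 4
Second differences constant at 4.
25 + 4 = 29;  96 + 29 = 125
29 + 4 = 33;  125 + 33 = 158
33 + 4 = 37;  158 + 37 = 195
37 + 4 = 41;  195 + 41 = 236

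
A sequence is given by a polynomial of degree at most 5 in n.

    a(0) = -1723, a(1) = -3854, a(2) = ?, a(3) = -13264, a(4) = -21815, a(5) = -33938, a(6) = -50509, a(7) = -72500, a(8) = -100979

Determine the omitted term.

-7505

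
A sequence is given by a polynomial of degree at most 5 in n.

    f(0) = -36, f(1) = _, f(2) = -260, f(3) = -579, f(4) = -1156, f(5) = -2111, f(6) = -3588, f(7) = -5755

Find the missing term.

Using the last 6 terms:
D1: -319  -577  -955  -1477  -2167
D2: -258  -378  -522  -690
D3: -120  -144  -168
D4: -24  -24
Constant fourth difference = -24.
Extend backward: -120 + 24 = -96;  -258 + 96 = -162;  -319 + 162 = -157;  -260 + 157 = -103

-103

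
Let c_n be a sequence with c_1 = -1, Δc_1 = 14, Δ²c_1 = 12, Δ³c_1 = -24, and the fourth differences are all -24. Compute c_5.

Build the table forward from the leading diagonal:
Δ⁴: -24, -24, -24, -24, -24
Δ³: -24, -48, -72, -96, -120
Δ²: 12, -12, -60, -132, -228
Δ: 14, 26, 14, -46, -178
c: -1, 13, 39, 53, 7

7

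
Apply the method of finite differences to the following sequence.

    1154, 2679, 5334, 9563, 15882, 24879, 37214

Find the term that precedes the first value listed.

First differences: 1525  2655  4229  6319  8997  12335
Second differences: 1130  1574  2090  2678  3338
Third differences: 444  516  588  660
Fourth differences: 72  72  72
The fourth differences are constant at 72.
Work back: 444 − 72 = 372;  1130 − 372 = 758;  1525 − 758 = 767;  1154 − 767 = 387

387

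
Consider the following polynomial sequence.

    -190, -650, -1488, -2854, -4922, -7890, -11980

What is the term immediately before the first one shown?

18

Δ: -460, -838, -1366, -2068, -2968, -4090
Δ²: -378, -528, -702, -900, -1122
Δ³: -150, -174, -198, -222
Δ⁴: -24, -24, -24
The fourth differences are constant at -24.
Work back: -150 + 24 = -126;  -378 + 126 = -252;  -460 + 252 = -208;  -190 + 208 = 18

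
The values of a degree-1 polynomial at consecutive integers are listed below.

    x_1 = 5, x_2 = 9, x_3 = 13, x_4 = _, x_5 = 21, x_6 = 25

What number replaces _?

Using the first 3 terms:
Δ: 4  4
Constant first difference = 4.
Extend forward: 13 + 4 = 17

17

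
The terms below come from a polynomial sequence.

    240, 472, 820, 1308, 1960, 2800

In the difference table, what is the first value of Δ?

232

Δ: 232, 348, 488, 652, 840
Δ²: 116, 140, 164, 188
Δ³: 24, 24, 24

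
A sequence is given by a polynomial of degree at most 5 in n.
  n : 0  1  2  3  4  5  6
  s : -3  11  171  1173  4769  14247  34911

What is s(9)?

Δ: 14  160  1002  3596  9478  20664
Δ²: 146  842  2594  5882  11186
Δ³: 696  1752  3288  5304
Δ⁴: 1056  1536  2016
Δ⁵: 480  480
The fifth differences are constant (480).
2016 + 480 = 2496;  5304 + 2496 = 7800;  11186 + 7800 = 18986;  20664 + 18986 = 39650;  34911 + 39650 = 74561
2496 + 480 = 2976;  7800 + 2976 = 10776;  18986 + 10776 = 29762;  39650 + 29762 = 69412;  74561 + 69412 = 143973
2976 + 480 = 3456;  10776 + 3456 = 14232;  29762 + 14232 = 43994;  69412 + 43994 = 113406;  143973 + 113406 = 257379

257379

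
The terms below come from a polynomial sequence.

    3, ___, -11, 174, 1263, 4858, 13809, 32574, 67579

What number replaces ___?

-6

Using the last 7 terms:
185, 1089, 3595, 8951, 18765, 35005
904, 2506, 5356, 9814, 16240
1602, 2850, 4458, 6426
1248, 1608, 1968
360, 360
Constant fifth difference = 360.
Extend backward: 1248 − 360 = 888;  1602 − 888 = 714;  904 − 714 = 190;  185 − 190 = -5;  -11 + 5 = -6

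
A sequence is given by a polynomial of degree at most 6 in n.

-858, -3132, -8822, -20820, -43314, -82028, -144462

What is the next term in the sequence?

-240132

Δ: -2274  -5690  -11998  -22494  -38714  -62434
Δ²: -3416  -6308  -10496  -16220  -23720
Δ³: -2892  -4188  -5724  -7500
Δ⁴: -1296  -1536  -1776
Δ⁵: -240  -240
Fifth differences constant at -240.
-1776 − 240 = -2016;  -7500 − 2016 = -9516;  -23720 − 9516 = -33236;  -62434 − 33236 = -95670;  -144462 − 95670 = -240132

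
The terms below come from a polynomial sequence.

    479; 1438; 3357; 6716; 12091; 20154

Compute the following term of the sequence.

First differences: 959, 1919, 3359, 5375, 8063
Second differences: 960, 1440, 2016, 2688
Third differences: 480, 576, 672
Fourth differences: 96, 96
Constant fourth difference = 96, so extend:
672 + 96 = 768;  2688 + 768 = 3456;  8063 + 3456 = 11519;  20154 + 11519 = 31673

31673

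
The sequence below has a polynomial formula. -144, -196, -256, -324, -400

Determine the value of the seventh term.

-576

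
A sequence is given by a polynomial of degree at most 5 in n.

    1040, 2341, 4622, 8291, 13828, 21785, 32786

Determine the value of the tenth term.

91373

First differences: 1301  2281  3669  5537  7957  11001
Second differences: 980  1388  1868  2420  3044
Third differences: 408  480  552  624
Fourth differences: 72  72  72
The fourth differences are constant (72).
624 + 72 = 696;  3044 + 696 = 3740;  11001 + 3740 = 14741;  32786 + 14741 = 47527
696 + 72 = 768;  3740 + 768 = 4508;  14741 + 4508 = 19249;  47527 + 19249 = 66776
768 + 72 = 840;  4508 + 840 = 5348;  19249 + 5348 = 24597;  66776 + 24597 = 91373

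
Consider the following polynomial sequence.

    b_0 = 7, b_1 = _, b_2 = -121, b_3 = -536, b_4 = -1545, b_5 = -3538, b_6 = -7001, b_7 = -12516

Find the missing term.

-6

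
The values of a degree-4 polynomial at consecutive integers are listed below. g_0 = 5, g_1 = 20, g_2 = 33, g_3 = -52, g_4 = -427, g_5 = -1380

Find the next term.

-3295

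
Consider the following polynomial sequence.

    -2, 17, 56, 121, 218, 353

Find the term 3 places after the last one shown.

1046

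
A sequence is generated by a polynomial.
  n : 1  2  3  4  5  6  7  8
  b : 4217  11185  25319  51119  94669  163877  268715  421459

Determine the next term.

636929

First differences: 6968  14134  25800  43550  69208  104838  152744
Second differences: 7166  11666  17750  25658  35630  47906
Third differences: 4500  6084  7908  9972  12276
Fourth differences: 1584  1824  2064  2304
Fifth differences: 240  240  240
Constant fifth difference = 240, so extend:
2304 + 240 = 2544;  12276 + 2544 = 14820;  47906 + 14820 = 62726;  152744 + 62726 = 215470;  421459 + 215470 = 636929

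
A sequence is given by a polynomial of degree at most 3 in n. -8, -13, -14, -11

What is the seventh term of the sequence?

Δ: -5 , -1 , 3
Δ²: 4 , 4
The second differences are constant (4).
3 + 4 = 7;  -11 + 7 = -4
7 + 4 = 11;  -4 + 11 = 7
11 + 4 = 15;  7 + 15 = 22

22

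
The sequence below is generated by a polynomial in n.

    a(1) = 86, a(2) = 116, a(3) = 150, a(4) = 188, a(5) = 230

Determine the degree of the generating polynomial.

First differences: 30, 34, 38, 42
Second differences: 4, 4, 4
The second differences are constant, so the polynomial has degree 2.

2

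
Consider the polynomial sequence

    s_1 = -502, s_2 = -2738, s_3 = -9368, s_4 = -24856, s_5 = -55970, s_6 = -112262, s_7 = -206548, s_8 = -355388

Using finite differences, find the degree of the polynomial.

First differences: -2236, -6630, -15488, -31114, -56292, -94286, -148840
Second differences: -4394, -8858, -15626, -25178, -37994, -54554
Third differences: -4464, -6768, -9552, -12816, -16560
Fourth differences: -2304, -2784, -3264, -3744
Fifth differences: -480, -480, -480
The fifth differences are constant, so the polynomial has degree 5.

5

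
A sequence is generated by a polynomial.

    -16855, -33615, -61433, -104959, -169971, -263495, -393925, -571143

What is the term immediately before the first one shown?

-7511

-16760, -27818, -43526, -65012, -93524, -130430, -177218
-11058, -15708, -21486, -28512, -36906, -46788
-4650, -5778, -7026, -8394, -9882
-1128, -1248, -1368, -1488
-120, -120, -120
The fifth differences are constant at -120.
Work back: -1128 + 120 = -1008;  -4650 + 1008 = -3642;  -11058 + 3642 = -7416;  -16760 + 7416 = -9344;  -16855 + 9344 = -7511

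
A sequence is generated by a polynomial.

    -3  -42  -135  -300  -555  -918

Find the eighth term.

-2040

D1: -39 , -93 , -165 , -255 , -363
D2: -54 , -72 , -90 , -108
D3: -18 , -18 , -18
Constant third difference = -18, so extend:
-108 − 18 = -126;  -363 − 126 = -489;  -918 − 489 = -1407
-126 − 18 = -144;  -489 − 144 = -633;  -1407 − 633 = -2040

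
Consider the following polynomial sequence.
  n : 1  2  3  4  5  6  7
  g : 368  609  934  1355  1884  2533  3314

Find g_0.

241, 325, 421, 529, 649, 781
84, 96, 108, 120, 132
12, 12, 12, 12
The third differences are constant at 12.
Work back: 84 − 12 = 72;  241 − 72 = 169;  368 − 169 = 199

199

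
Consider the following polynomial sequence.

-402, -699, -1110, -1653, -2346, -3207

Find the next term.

-4254

D1: -297 , -411 , -543 , -693 , -861
D2: -114 , -132 , -150 , -168
D3: -18 , -18 , -18
The third differences are constant (-18).
-168 − 18 = -186;  -861 − 186 = -1047;  -3207 − 1047 = -4254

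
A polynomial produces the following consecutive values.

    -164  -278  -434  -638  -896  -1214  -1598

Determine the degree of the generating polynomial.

3

D1: -114, -156, -204, -258, -318, -384
D2: -42, -48, -54, -60, -66
D3: -6, -6, -6, -6
The third differences are constant, so the polynomial has degree 3.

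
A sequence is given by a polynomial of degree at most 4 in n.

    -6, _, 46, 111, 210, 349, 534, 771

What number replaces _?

9

Using the last 6 terms:
First differences: 65  99  139  185  237
Second differences: 34  40  46  52
Third differences: 6  6  6
Constant third difference = 6.
Extend backward: 34 − 6 = 28;  65 − 28 = 37;  46 − 37 = 9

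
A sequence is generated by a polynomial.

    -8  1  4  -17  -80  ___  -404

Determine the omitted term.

-203

Using the first 5 terms:
D1: 9  3  -21  -63
D2: -6  -24  -42
D3: -18  -18
Constant third difference = -18.
Extend forward: -42 − 18 = -60;  -63 − 60 = -123;  -80 − 123 = -203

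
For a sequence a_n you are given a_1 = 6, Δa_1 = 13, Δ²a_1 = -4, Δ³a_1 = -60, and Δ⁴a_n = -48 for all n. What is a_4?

-27

Build the table forward from the leading diagonal:
Fourth differences: -48  -48  -48  -48
Third differences: -60  -108  -156  -204
Second differences: -4  -64  -172  -328
First differences: 13  9  -55  -227
a: 6  19  28  -27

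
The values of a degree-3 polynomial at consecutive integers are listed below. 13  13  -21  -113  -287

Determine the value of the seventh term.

-977

Δ: 0, -34, -92, -174
Δ²: -34, -58, -82
Δ³: -24, -24
Third differences constant at -24.
-82 − 24 = -106;  -174 − 106 = -280;  -287 − 280 = -567
-106 − 24 = -130;  -280 − 130 = -410;  -567 − 410 = -977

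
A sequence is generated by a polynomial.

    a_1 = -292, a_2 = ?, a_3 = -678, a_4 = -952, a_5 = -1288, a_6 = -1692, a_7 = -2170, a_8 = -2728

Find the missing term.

Using the last 6 terms:
First differences: -274, -336, -404, -478, -558
Second differences: -62, -68, -74, -80
Third differences: -6, -6, -6
Constant third difference = -6.
Extend backward: -62 + 6 = -56;  -274 + 56 = -218;  -678 + 218 = -460

-460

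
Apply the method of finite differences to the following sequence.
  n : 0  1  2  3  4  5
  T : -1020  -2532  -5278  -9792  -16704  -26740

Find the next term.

-40722

First differences: -1512 , -2746 , -4514 , -6912 , -10036
Second differences: -1234 , -1768 , -2398 , -3124
Third differences: -534 , -630 , -726
Fourth differences: -96 , -96
Constant fourth difference = -96, so extend:
-726 − 96 = -822;  -3124 − 822 = -3946;  -10036 − 3946 = -13982;  -26740 − 13982 = -40722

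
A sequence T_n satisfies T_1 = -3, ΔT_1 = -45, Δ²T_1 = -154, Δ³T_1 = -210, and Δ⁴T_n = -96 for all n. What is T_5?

-2043

Build the table forward from the leading diagonal:
Δ⁴: -96, -96, -96, -96, -96
Δ³: -210, -306, -402, -498, -594
Δ²: -154, -364, -670, -1072, -1570
Δ: -45, -199, -563, -1233, -2305
T: -3, -48, -247, -810, -2043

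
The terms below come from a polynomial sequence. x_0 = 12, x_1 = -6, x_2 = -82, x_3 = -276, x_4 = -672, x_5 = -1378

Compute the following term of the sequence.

-2526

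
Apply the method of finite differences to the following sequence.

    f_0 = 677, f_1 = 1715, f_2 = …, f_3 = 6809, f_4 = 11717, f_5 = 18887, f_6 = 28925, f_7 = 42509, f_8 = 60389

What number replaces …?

Using the last 6 terms:
4908  7170  10038  13584  17880
2262  2868  3546  4296
606  678  750
72  72
Constant fourth difference = 72.
Extend backward: 606 − 72 = 534;  2262 − 534 = 1728;  4908 − 1728 = 3180;  6809 − 3180 = 3629

3629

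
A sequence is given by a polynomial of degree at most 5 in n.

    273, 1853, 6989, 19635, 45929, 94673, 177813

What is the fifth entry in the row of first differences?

48744

First differences: 1580, 5136, 12646, 26294, 48744, 83140
Second differences: 3556, 7510, 13648, 22450, 34396
Third differences: 3954, 6138, 8802, 11946
Fourth differences: 2184, 2664, 3144
Fifth differences: 480, 480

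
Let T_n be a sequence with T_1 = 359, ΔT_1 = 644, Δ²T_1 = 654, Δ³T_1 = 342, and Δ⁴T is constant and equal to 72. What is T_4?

4595

Build the table forward from the leading diagonal:
Fourth differences: 72  72  72  72
Third differences: 342  414  486  558
Second differences: 654  996  1410  1896
First differences: 644  1298  2294  3704
T: 359  1003  2301  4595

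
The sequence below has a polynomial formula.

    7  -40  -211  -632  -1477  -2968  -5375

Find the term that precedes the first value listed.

-47, -171, -421, -845, -1491, -2407
-124, -250, -424, -646, -916
-126, -174, -222, -270
-48, -48, -48
The fourth differences are constant at -48.
Work back: -126 + 48 = -78;  -124 + 78 = -46;  -47 + 46 = -1;  7 + 1 = 8

8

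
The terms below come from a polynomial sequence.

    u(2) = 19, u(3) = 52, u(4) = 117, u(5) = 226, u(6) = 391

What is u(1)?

6

Δ: 33, 65, 109, 165
Δ²: 32, 44, 56
Δ³: 12, 12
The third differences are constant at 12.
Work back: 32 − 12 = 20;  33 − 20 = 13;  19 − 13 = 6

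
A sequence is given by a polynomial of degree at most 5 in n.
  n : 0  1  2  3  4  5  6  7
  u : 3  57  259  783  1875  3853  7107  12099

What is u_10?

D1: 54, 202, 524, 1092, 1978, 3254, 4992
D2: 148, 322, 568, 886, 1276, 1738
D3: 174, 246, 318, 390, 462
D4: 72, 72, 72, 72
Fourth differences constant at 72.
462 + 72 = 534;  1738 + 534 = 2272;  4992 + 2272 = 7264;  12099 + 7264 = 19363
534 + 72 = 606;  2272 + 606 = 2878;  7264 + 2878 = 10142;  19363 + 10142 = 29505
606 + 72 = 678;  2878 + 678 = 3556;  10142 + 3556 = 13698;  29505 + 13698 = 43203

43203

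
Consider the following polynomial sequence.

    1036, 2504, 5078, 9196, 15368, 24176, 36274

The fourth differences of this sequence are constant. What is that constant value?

D1: 1468, 2574, 4118, 6172, 8808, 12098
D2: 1106, 1544, 2054, 2636, 3290
D3: 438, 510, 582, 654
D4: 72, 72, 72

72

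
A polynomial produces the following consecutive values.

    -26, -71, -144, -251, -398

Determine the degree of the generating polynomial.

3

-45, -73, -107, -147
-28, -34, -40
-6, -6
The third differences are constant, so the polynomial has degree 3.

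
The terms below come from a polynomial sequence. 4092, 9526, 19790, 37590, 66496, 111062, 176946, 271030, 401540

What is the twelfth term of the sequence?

1116566

Δ: 5434 , 10264 , 17800 , 28906 , 44566 , 65884 , 94084 , 130510
Δ²: 4830 , 7536 , 11106 , 15660 , 21318 , 28200 , 36426
Δ³: 2706 , 3570 , 4554 , 5658 , 6882 , 8226
Δ⁴: 864 , 984 , 1104 , 1224 , 1344
Δ⁵: 120 , 120 , 120 , 120
The fifth differences are constant (120).
1344 + 120 = 1464;  8226 + 1464 = 9690;  36426 + 9690 = 46116;  130510 + 46116 = 176626;  401540 + 176626 = 578166
1464 + 120 = 1584;  9690 + 1584 = 11274;  46116 + 11274 = 57390;  176626 + 57390 = 234016;  578166 + 234016 = 812182
1584 + 120 = 1704;  11274 + 1704 = 12978;  57390 + 12978 = 70368;  234016 + 70368 = 304384;  812182 + 304384 = 1116566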